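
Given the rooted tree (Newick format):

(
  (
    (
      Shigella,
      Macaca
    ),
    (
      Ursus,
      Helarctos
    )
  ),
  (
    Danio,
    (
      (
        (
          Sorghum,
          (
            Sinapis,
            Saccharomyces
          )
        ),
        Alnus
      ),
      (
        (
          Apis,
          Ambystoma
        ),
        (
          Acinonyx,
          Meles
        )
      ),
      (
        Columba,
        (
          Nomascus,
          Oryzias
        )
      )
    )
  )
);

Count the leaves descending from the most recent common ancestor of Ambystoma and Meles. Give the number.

The MRCA of Ambystoma and Meles is the node subtending ((Apis,Ambystoma),(Acinonyx,Meles)).
That clade contains 4 terminal taxa: Acinonyx, Ambystoma, Apis, Meles.

4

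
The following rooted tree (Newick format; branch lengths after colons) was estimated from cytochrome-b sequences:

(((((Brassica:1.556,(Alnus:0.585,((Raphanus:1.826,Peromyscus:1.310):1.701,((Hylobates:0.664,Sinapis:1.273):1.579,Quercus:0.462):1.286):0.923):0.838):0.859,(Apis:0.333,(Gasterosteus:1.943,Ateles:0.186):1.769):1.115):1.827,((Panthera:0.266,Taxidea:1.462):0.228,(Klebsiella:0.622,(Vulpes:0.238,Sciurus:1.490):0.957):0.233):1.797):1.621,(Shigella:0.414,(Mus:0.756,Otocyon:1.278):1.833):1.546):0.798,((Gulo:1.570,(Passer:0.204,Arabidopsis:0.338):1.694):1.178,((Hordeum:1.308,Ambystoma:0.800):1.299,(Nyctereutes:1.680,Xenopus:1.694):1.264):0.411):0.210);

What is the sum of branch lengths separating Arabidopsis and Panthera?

The path runs Arabidopsis → … → MRCA → … → Panthera; the MRCA is the root of the tree.
Branch lengths along that path: 0.338 + 1.694 + 1.178 + 0.210 + 0.798 + 1.621 + 1.797 + 0.228 + 0.266 = 8.130.

8.130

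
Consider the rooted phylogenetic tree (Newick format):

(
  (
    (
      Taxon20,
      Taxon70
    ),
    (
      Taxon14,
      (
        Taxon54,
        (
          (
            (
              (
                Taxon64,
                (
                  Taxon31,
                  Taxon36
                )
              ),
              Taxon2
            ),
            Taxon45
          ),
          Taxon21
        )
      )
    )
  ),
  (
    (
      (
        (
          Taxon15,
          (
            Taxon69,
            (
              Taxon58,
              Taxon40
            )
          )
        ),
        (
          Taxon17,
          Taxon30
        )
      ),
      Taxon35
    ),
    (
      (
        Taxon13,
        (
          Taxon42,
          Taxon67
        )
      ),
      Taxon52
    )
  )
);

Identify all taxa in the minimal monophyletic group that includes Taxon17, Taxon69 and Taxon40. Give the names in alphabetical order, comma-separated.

Taxon15, Taxon17, Taxon30, Taxon40, Taxon58, Taxon69

Tracing Taxon17: it sits inside (Taxon17,Taxon30).
Tracing Taxon69: it sits inside (Taxon69,(Taxon58,Taxon40)).
Tracing Taxon40: it sits inside (Taxon58,Taxon40).
The smallest clade enclosing all 3 is ((Taxon15,(Taxon69,(Taxon58,Taxon40))),(Taxon17,Taxon30)); the answer is its 6 terminal taxa in alphabetical order.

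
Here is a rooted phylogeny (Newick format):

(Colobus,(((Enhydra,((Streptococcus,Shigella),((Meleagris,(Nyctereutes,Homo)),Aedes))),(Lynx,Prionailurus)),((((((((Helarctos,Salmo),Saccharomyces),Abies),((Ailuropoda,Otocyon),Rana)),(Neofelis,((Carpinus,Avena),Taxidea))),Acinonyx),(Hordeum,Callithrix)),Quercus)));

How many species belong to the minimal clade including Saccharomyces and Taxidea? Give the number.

11

The MRCA of Saccharomyces and Taxidea is the node subtending (((((Helarctos,Salmo),Saccharomyces),Abies),((Ailuropoda,Otocyon),Rana)),(Neofelis,((Carpinus,Avena),Taxidea))).
That clade contains 11 terminal taxa: Abies, Ailuropoda, Avena, Carpinus, Helarctos, Neofelis, Otocyon, Rana, Saccharomyces, Salmo, Taxidea.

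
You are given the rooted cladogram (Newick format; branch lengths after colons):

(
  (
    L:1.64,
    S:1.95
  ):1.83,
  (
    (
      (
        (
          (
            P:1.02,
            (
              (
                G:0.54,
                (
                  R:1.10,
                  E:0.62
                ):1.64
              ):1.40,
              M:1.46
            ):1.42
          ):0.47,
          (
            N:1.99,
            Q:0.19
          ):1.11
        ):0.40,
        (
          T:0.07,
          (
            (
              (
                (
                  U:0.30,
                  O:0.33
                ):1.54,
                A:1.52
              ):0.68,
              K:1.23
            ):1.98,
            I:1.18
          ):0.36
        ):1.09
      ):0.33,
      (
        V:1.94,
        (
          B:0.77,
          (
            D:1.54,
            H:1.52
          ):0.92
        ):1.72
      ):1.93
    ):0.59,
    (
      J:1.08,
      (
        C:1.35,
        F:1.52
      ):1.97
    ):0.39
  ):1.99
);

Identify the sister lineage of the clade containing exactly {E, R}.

The clade containing exactly {E, R} attaches to the tree at the node subtending (G,(R,E)).
The other lineage descending from that same node — the sister group — is the single tip G.

G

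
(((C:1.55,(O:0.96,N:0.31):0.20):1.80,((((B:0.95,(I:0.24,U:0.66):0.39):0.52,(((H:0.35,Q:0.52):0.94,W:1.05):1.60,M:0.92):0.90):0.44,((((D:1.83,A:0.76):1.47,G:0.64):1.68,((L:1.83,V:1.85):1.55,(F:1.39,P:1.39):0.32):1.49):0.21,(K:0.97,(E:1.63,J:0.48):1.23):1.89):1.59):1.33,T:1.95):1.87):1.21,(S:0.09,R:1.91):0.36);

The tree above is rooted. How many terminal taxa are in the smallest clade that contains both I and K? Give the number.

17

The MRCA of I and K is the node subtending (((B,(I,U)),(((H,Q),W),M)),((((D,A),G),((L,V),(F,P))),(K,(E,J)))).
That clade contains 17 terminal taxa: A, B, D, E, F, G, H, I, J, K, L, M, P, Q, U, V, W.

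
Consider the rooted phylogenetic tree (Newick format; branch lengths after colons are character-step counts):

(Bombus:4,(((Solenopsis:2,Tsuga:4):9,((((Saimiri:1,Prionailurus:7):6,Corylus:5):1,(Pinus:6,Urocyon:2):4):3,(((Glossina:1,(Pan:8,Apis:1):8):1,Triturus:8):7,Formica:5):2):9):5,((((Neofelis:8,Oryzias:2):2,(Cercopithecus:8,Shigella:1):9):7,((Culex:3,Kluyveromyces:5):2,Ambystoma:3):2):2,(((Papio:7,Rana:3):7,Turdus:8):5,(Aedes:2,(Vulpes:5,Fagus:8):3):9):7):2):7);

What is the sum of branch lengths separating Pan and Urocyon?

35

The path runs Pan → … → MRCA → … → Urocyon; the MRCA is the node subtending ((((Saimiri,Prionailurus),Corylus),(Pinus,Urocyon)),(((Glossina,(Pan,Apis)),Triturus),Formica)).
Branch lengths along that path: 8 + 8 + 1 + 7 + 2 + 3 + 4 + 2 = 35.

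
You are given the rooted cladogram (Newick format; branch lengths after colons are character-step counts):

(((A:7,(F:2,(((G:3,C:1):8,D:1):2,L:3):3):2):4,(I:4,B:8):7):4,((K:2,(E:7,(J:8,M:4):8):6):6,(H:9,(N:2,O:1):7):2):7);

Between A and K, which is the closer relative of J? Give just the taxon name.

K

The MRCA of J and K subtends (K,(E,(J,M))) (4 taxa).
The MRCA of J and A is the root, subtending the entire tree (15 taxa).
The first is nested inside the second, so J shares a more recent common ancestor with K.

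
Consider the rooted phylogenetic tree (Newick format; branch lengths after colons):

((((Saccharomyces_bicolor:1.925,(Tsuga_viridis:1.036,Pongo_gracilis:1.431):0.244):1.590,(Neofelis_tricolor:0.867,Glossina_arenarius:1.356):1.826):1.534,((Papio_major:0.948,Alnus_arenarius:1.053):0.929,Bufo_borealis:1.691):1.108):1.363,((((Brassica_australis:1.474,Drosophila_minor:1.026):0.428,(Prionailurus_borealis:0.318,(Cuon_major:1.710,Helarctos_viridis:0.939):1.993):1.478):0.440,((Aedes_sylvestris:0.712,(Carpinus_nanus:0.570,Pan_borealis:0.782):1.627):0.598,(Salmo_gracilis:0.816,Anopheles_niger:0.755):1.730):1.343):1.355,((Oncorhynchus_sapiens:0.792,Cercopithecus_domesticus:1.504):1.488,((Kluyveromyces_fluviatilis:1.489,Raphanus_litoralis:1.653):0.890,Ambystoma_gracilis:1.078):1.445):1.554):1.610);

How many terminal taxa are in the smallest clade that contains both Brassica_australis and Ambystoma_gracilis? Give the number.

The MRCA of Brassica_australis and Ambystoma_gracilis is the node subtending ((((Brassica_australis,Drosophila_minor),(Prionailurus_borealis,(Cuon_major,Helarctos_viridis))),((Aedes_sylvestris,(Carpinus_nanus,Pan_borealis)),(Salmo_gracilis,Anopheles_niger))),((Oncorhynchus_sapiens,Cercopithecus_domesticus),((Kluyveromyces_fluviatilis,Raphanus_litoralis),Ambystoma_gracilis))).
That clade contains 15 terminal taxa: Aedes_sylvestris, Ambystoma_gracilis, Anopheles_niger, Brassica_australis, Carpinus_nanus, Cercopithecus_domesticus, Cuon_major, Drosophila_minor, Helarctos_viridis, Kluyveromyces_fluviatilis, Oncorhynchus_sapiens, Pan_borealis, Prionailurus_borealis, Raphanus_litoralis, Salmo_gracilis.

15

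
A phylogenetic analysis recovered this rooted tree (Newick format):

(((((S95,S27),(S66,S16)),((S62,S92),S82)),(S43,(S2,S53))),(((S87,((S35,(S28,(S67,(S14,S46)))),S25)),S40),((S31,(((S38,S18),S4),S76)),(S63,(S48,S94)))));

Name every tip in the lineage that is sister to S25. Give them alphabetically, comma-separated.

S14, S28, S35, S46, S67

S25 attaches to the tree at the node subtending ((S35,(S28,(S67,(S14,S46)))),S25).
The other lineage descending from that same node — the sister group — is (S35,(S28,(S67,(S14,S46)))); its 5 tips in alphabetical order are the answer.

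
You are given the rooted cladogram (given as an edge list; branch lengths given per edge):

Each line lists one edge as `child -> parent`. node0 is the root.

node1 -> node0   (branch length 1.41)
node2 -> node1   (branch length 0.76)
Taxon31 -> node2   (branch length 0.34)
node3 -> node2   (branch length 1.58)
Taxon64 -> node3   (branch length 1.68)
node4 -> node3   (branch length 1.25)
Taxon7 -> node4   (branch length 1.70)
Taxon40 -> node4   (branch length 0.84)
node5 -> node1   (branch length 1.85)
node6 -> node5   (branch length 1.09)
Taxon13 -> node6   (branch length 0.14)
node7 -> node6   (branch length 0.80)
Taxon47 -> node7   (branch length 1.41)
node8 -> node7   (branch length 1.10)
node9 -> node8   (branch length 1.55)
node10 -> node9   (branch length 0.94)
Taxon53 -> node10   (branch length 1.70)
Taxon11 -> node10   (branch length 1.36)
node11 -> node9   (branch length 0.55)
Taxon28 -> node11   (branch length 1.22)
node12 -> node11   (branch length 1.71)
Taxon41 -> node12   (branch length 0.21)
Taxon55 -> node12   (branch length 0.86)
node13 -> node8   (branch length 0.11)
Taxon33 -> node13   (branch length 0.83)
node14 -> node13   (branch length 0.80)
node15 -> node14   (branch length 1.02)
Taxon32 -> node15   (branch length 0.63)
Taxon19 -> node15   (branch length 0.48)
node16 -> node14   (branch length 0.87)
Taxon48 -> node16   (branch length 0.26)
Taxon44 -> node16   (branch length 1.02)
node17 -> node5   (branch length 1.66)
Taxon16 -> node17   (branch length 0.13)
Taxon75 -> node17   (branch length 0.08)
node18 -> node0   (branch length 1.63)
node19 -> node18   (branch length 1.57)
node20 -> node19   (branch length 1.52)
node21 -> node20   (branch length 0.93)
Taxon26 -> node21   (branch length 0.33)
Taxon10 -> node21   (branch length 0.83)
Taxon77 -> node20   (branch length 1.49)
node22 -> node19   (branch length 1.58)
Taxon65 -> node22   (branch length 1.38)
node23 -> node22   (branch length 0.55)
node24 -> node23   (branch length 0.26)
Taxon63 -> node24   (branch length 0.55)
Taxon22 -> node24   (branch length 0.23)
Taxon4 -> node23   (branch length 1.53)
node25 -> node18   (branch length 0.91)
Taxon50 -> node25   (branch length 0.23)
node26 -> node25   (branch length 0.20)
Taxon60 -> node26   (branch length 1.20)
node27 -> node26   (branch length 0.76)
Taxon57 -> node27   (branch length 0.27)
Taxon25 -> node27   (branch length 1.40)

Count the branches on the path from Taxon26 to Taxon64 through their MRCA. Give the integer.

The MRCA of Taxon26 and Taxon64 is the root of the tree.
From Taxon26 up to that node: 5 branches. From Taxon64 up to the same node: 4 branches. Total: 5 + 4 = 9.

9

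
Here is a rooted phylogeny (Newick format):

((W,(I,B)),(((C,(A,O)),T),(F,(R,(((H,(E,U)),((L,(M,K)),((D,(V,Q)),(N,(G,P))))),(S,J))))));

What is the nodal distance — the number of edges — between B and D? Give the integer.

12

The MRCA of B and D is the root of the tree.
From B up to that node: 3 branches. From D up to the same node: 9 branches. Total: 3 + 9 = 12.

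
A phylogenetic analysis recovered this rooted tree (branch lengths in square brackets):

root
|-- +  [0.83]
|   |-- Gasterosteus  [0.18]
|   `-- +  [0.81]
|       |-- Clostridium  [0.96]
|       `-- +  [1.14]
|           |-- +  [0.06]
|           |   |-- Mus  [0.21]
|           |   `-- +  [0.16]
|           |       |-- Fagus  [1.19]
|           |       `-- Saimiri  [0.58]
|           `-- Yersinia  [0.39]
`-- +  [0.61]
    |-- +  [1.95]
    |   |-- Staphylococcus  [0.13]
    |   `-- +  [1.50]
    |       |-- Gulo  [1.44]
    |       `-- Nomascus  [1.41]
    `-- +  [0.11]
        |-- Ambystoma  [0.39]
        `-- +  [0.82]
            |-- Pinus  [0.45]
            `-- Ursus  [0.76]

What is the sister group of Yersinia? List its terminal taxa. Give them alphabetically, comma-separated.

Fagus, Mus, Saimiri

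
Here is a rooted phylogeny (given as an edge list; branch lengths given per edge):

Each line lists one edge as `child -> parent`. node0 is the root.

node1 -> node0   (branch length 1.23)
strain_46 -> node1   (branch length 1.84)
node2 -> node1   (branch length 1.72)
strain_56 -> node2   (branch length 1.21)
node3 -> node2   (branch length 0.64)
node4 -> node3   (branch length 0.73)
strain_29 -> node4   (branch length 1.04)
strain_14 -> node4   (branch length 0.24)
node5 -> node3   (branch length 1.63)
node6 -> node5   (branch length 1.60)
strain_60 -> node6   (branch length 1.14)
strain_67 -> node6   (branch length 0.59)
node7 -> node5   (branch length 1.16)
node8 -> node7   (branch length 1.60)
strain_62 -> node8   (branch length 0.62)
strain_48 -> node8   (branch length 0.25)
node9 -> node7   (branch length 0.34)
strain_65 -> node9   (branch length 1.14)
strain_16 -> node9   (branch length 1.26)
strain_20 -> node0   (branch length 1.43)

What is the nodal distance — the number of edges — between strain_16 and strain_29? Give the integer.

The MRCA of strain_16 and strain_29 is the node subtending ((strain_29,strain_14),((strain_60,strain_67),((strain_62,strain_48),(strain_65,strain_16)))).
From strain_16 up to that node: 4 branches. From strain_29 up to the same node: 2 branches. Total: 4 + 2 = 6.

6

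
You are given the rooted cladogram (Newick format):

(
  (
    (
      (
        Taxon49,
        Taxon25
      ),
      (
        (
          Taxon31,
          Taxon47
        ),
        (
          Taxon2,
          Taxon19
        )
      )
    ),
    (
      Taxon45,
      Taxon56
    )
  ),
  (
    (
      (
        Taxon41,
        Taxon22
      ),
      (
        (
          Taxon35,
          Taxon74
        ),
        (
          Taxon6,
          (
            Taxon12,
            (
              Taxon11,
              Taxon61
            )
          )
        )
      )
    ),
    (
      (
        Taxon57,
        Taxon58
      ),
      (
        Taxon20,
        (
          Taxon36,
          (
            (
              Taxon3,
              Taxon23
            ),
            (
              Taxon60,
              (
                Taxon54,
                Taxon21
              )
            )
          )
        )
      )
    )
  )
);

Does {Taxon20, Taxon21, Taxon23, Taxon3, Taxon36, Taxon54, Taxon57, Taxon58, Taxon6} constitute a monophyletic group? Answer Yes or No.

No

The MRCA of the listed taxa subtends (((Taxon41,Taxon22),((Taxon35,Taxon74),(Taxon6,(Taxon12,(Taxon11,Taxon61))))),((Taxon57,Taxon58),(Taxon20,(Taxon36,((Taxon3,Taxon23),(Taxon60,(Taxon54,Taxon21))))))).
That clade also contains Taxon11, Taxon12, Taxon22, Taxon35, Taxon41, Taxon60, Taxon61, Taxon74, which are not in the proposed group, so the group is not monophyletic.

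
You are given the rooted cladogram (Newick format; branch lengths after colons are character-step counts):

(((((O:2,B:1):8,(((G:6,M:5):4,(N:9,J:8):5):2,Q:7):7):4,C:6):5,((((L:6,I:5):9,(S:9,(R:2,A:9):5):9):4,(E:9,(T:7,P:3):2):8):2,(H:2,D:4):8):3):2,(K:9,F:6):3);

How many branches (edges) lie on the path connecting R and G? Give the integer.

The MRCA of R and G is the node subtending ((((O,B),(((G,M),(N,J)),Q)),C),((((L,I),(S,(R,A))),(E,(T,P))),(H,D))).
From R up to that node: 6 branches. From G up to the same node: 6 branches. Total: 6 + 6 = 12.

12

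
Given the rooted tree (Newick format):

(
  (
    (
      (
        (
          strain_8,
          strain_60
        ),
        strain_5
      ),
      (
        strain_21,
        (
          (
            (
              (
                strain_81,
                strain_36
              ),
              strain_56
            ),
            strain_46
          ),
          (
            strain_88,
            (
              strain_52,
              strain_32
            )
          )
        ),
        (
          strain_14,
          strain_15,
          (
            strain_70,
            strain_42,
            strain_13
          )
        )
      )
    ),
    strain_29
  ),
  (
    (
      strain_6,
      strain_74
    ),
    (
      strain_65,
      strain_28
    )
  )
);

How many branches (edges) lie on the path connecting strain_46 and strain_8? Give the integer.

7

The MRCA of strain_46 and strain_8 is the node subtending (((strain_8,strain_60),strain_5),(strain_21,((((strain_81,strain_36),strain_56),strain_46),(strain_88,(strain_52,strain_32))),(strain_14,strain_15,(strain_70,strain_42,strain_13)))).
From strain_46 up to that node: 4 branches. From strain_8 up to the same node: 3 branches. Total: 4 + 3 = 7.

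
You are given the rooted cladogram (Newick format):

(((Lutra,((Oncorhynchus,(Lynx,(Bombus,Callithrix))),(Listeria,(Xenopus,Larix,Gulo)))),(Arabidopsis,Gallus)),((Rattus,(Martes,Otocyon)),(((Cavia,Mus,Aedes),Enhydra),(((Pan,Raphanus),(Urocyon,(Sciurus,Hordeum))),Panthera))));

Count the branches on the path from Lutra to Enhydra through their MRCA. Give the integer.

The MRCA of Lutra and Enhydra is the root of the tree.
From Lutra up to that node: 3 branches. From Enhydra up to the same node: 4 branches. Total: 3 + 4 = 7.

7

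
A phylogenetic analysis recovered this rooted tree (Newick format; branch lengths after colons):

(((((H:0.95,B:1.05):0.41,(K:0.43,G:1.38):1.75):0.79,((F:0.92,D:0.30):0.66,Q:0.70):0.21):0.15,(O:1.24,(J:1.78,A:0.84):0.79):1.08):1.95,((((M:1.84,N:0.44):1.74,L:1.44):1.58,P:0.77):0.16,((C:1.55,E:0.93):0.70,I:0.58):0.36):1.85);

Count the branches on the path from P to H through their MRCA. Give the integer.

8

The MRCA of P and H is the root of the tree.
From P up to that node: 3 branches. From H up to the same node: 5 branches. Total: 3 + 5 = 8.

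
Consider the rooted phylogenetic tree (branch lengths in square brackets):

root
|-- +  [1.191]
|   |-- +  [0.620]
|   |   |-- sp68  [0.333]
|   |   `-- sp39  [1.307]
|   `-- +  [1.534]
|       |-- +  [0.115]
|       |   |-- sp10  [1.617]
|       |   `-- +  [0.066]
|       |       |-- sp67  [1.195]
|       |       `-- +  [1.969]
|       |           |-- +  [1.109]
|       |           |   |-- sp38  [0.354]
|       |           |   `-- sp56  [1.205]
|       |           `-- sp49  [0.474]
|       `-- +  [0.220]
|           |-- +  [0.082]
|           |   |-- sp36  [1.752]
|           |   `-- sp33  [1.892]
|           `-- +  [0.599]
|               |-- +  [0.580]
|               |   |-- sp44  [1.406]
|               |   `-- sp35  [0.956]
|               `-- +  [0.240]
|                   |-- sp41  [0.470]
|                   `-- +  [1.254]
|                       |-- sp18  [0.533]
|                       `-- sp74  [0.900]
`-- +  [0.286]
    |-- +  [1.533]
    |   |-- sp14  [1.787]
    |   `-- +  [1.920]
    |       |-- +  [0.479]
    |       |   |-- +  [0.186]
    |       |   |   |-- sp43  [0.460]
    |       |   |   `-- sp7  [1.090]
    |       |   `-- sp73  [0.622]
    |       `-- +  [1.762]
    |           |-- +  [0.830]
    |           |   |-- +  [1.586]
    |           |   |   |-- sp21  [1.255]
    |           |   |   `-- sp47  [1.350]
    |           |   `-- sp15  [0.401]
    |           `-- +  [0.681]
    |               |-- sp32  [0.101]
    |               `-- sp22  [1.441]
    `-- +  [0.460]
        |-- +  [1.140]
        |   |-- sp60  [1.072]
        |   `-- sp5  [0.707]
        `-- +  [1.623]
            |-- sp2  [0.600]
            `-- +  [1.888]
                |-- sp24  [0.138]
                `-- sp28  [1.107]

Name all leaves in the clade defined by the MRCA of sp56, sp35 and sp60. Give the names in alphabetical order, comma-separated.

sp10, sp14, sp15, sp18, sp2, sp21, sp22, sp24, sp28, sp32, sp33, sp35, sp36, sp38, sp39, sp41, sp43, sp44, sp47, sp49, sp5, sp56, sp60, sp67, sp68, sp7, sp73, sp74

Tracing sp56: it sits inside (sp38,sp56).
Tracing sp35: it sits inside (sp44,sp35).
Tracing sp60: it sits inside (sp60,sp5).
The smallest clade enclosing all 3 is the whole tree (their MRCA is the root), so the answer is all 28 tips in alphabetical order.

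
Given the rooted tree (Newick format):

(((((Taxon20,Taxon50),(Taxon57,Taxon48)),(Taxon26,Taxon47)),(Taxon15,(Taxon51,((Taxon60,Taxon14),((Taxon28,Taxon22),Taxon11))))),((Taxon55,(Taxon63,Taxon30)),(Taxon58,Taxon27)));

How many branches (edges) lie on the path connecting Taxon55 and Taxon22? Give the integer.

10

The MRCA of Taxon55 and Taxon22 is the root of the tree.
From Taxon55 up to that node: 3 branches. From Taxon22 up to the same node: 7 branches. Total: 3 + 7 = 10.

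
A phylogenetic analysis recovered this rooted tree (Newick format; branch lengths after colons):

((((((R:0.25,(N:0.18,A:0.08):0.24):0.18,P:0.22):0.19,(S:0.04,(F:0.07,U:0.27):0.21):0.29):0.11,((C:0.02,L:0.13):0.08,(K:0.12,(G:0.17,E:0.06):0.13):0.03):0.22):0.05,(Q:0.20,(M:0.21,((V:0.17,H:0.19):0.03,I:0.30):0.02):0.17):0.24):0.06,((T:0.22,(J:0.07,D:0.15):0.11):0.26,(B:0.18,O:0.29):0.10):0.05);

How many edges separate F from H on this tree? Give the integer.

The MRCA of F and H is the node subtending (((((R,(N,A)),P),(S,(F,U))),((C,L),(K,(G,E)))),(Q,(M,((V,H),I)))).
From F up to that node: 5 branches. From H up to the same node: 5 branches. Total: 5 + 5 = 10.

10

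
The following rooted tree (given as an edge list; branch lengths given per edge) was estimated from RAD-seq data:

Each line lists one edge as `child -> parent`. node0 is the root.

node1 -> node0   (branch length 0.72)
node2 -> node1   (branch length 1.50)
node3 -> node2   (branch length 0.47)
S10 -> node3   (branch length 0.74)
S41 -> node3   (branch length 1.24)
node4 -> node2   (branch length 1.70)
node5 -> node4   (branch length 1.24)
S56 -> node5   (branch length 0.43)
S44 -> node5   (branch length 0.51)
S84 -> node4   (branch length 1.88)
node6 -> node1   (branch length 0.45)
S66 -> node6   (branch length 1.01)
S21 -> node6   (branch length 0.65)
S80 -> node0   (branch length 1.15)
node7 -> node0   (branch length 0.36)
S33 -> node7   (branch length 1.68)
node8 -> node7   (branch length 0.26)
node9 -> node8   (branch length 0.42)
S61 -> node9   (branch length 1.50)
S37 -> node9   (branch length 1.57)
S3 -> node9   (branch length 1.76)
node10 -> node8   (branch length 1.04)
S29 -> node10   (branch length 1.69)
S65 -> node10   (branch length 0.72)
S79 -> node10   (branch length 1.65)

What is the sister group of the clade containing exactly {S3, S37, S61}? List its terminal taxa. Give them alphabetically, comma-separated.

The clade containing exactly {S3, S37, S61} attaches to the tree at the node subtending ((S61,S37,S3),(S29,S65,S79)).
The other lineage descending from that same node — the sister group — is (S29,S65,S79); its 3 tips in alphabetical order are the answer.

S29, S65, S79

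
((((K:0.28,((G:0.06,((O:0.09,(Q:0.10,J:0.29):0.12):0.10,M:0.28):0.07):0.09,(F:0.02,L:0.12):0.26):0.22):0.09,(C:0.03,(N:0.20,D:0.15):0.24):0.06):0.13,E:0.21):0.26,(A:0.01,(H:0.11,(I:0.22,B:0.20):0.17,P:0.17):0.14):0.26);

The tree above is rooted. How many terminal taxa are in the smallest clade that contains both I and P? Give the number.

The MRCA of I and P is the node subtending (H,(I,B),P).
That clade contains 4 terminal taxa: B, H, I, P.

4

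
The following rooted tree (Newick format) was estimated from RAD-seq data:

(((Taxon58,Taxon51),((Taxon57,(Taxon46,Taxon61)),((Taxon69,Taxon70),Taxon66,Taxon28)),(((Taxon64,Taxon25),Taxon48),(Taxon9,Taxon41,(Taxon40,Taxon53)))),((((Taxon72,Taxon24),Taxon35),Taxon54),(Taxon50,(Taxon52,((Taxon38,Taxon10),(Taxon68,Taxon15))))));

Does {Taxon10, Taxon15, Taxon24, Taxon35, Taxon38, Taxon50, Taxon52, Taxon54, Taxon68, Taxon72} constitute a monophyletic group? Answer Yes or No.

Yes

The most recent common ancestor of these taxa subtends ((((Taxon72,Taxon24),Taxon35),Taxon54),(Taxon50,(Taxon52,((Taxon38,Taxon10),(Taxon68,Taxon15))))).
That clade has exactly 10 tips — every listed taxon and nothing else — so the group is monophyletic.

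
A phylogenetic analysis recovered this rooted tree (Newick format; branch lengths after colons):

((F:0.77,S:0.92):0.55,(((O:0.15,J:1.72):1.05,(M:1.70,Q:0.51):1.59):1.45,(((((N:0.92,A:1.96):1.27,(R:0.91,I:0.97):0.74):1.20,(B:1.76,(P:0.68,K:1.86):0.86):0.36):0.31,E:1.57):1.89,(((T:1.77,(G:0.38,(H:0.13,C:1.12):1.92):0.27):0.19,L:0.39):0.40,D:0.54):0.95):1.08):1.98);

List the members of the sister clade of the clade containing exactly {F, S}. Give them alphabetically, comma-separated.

A, B, C, D, E, G, H, I, J, K, L, M, N, O, P, Q, R, T

The clade containing exactly {F, S} attaches directly to the root of the tree.
The other lineage descending from that same node — the sister group — is (((O,J),(M,Q)),(((((N,A),(R,I)),(B,(P,K))),E),(((T,(G,(H,C))),L),D))); its 18 tips in alphabetical order are the answer.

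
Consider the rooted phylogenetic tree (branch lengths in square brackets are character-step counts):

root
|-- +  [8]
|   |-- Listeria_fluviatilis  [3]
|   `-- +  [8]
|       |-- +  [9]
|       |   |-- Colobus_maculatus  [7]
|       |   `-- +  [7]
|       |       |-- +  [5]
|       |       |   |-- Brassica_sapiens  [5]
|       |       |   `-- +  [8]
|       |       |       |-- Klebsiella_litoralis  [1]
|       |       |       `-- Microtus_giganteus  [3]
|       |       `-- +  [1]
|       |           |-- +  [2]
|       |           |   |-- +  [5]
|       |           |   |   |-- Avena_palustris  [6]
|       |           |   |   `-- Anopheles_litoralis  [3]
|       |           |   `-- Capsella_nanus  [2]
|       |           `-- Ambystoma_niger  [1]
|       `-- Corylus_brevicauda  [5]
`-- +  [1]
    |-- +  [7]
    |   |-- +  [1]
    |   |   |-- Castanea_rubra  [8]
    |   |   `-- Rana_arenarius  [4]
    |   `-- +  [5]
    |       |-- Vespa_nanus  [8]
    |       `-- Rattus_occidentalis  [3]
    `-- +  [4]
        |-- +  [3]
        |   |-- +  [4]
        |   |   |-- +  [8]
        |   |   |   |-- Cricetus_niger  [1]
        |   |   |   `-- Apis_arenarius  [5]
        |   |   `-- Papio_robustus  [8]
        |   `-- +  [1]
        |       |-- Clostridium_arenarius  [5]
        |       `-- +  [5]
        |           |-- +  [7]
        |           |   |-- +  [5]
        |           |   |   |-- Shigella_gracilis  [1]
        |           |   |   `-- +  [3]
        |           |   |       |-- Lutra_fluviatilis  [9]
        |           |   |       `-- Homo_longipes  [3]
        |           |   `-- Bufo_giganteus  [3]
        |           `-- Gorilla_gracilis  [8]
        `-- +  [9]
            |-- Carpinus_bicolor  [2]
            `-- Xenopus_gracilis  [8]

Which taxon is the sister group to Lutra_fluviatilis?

Lutra_fluviatilis attaches to the tree at the node subtending (Lutra_fluviatilis,Homo_longipes).
The other lineage descending from that same node — the sister group — is the single tip Homo_longipes.

Homo_longipes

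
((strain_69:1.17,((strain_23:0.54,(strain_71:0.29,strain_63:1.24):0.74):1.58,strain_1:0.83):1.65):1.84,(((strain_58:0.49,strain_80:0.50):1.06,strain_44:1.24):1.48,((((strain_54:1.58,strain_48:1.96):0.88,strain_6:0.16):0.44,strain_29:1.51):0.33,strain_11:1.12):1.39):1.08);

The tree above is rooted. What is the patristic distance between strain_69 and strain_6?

6.41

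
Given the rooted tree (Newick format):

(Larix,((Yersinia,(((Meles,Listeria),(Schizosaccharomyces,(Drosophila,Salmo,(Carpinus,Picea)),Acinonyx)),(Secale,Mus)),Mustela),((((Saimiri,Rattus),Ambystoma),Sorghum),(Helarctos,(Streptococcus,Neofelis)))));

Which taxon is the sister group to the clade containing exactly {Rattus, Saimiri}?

Ambystoma

The clade containing exactly {Rattus, Saimiri} attaches to the tree at the node subtending ((Saimiri,Rattus),Ambystoma).
The other lineage descending from that same node — the sister group — is the single tip Ambystoma.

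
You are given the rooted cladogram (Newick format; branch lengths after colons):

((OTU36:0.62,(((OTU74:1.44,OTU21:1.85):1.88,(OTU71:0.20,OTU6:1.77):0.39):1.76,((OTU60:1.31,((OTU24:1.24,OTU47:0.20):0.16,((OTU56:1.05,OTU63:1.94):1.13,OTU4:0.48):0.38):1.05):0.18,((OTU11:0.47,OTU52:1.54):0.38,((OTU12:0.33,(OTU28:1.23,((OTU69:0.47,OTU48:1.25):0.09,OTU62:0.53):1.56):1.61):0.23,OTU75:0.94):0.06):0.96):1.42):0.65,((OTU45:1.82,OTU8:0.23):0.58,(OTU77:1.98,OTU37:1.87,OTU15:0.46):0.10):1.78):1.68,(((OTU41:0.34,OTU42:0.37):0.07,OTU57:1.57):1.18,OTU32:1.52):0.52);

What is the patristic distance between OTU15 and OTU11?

6.22

The path runs OTU15 → … → MRCA → … → OTU11; the MRCA is the node subtending (OTU36,(((OTU74,OTU21),(OTU71,OTU6)),((OTU60,((OTU24,OTU47),((OTU56,OTU63),OTU4))),((OTU11,OTU52),((OTU12,(OTU28,((OTU69,OTU48),OTU62))),OTU75)))),((OTU45,OTU8),(OTU77,OTU37,OTU15))).
Branch lengths along that path: 0.46 + 0.10 + 1.78 + 0.65 + 1.42 + 0.96 + 0.38 + 0.47 = 6.22.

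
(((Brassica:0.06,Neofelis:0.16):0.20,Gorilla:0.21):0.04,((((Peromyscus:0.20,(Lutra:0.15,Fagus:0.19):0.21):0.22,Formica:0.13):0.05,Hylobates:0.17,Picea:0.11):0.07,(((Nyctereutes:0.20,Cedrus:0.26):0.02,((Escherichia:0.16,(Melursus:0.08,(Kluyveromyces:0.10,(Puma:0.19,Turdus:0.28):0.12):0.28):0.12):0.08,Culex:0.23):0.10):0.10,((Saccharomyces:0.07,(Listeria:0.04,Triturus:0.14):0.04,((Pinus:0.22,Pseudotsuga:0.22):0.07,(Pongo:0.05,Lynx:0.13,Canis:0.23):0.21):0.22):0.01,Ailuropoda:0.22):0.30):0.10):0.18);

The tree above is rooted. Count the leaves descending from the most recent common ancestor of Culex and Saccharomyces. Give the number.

The MRCA of Culex and Saccharomyces is the node subtending (((Nyctereutes,Cedrus),((Escherichia,(Melursus,(Kluyveromyces,(Puma,Turdus)))),Culex)),((Saccharomyces,(Listeria,Triturus),((Pinus,Pseudotsuga),(Pongo,Lynx,Canis))),Ailuropoda)).
That clade contains 17 terminal taxa: Ailuropoda, Canis, Cedrus, Culex, Escherichia, Kluyveromyces, Listeria, Lynx, Melursus, Nyctereutes, Pinus, Pongo, Pseudotsuga, Puma, Saccharomyces, Triturus, Turdus.

17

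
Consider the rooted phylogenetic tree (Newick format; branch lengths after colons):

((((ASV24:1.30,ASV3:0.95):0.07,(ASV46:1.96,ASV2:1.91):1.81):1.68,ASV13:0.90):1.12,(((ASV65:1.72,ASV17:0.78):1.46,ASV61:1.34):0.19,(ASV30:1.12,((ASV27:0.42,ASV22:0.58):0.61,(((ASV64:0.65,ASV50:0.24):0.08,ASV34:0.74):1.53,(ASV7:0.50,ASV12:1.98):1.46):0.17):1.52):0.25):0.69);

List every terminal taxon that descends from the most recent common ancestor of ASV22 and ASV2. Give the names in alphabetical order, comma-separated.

ASV12, ASV13, ASV17, ASV2, ASV22, ASV24, ASV27, ASV3, ASV30, ASV34, ASV46, ASV50, ASV61, ASV64, ASV65, ASV7

Tracing ASV22: it sits inside (ASV27,ASV22).
Tracing ASV2: it sits inside (ASV46,ASV2).
The smallest clade enclosing both is the whole tree (their MRCA is the root), so the answer is all 16 tips in alphabetical order.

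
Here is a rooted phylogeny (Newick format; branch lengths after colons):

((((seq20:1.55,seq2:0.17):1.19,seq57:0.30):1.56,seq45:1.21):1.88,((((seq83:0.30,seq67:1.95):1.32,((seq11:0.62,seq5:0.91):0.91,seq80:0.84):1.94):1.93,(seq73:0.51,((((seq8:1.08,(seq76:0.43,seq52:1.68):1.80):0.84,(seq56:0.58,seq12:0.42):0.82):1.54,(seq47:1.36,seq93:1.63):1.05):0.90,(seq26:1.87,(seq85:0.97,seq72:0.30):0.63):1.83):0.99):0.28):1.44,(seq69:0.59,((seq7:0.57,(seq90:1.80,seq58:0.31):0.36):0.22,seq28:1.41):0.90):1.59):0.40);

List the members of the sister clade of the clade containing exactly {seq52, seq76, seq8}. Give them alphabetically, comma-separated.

seq12, seq56

The clade containing exactly {seq52, seq76, seq8} attaches to the tree at the node subtending ((seq8,(seq76,seq52)),(seq56,seq12)).
The other lineage descending from that same node — the sister group — is (seq56,seq12); its 2 tips in alphabetical order are the answer.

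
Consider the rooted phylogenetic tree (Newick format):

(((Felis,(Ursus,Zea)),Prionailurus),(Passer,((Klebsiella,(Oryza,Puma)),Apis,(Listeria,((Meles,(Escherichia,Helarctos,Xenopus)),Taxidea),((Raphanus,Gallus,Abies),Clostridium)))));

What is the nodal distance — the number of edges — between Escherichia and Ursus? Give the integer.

11

The MRCA of Escherichia and Ursus is the root of the tree.
From Escherichia up to that node: 7 branches. From Ursus up to the same node: 4 branches. Total: 7 + 4 = 11.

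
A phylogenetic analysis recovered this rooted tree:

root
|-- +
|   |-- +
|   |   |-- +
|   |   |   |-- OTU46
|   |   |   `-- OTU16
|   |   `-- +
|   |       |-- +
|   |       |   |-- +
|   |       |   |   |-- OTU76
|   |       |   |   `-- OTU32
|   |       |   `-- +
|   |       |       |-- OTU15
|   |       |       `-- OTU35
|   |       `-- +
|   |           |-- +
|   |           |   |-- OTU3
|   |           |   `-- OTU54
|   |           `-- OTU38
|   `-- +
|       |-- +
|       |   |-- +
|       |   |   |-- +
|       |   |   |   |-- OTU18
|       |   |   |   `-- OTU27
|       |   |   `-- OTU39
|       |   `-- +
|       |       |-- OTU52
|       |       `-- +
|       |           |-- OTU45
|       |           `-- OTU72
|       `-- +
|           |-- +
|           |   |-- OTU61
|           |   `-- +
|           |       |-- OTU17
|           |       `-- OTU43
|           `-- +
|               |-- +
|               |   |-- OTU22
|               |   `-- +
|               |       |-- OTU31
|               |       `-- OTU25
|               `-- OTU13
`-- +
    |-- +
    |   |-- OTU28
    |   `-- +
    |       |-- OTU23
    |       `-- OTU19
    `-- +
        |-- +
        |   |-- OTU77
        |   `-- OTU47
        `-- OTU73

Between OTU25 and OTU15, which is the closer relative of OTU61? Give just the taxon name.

OTU25

The MRCA of OTU61 and OTU25 subtends ((OTU61,(OTU17,OTU43)),((OTU22,(OTU31,OTU25)),OTU13)) (7 taxa).
The MRCA of OTU61 and OTU15 subtends (((OTU46,OTU16),(((OTU76,OTU32),(OTU15,OTU35)),((OTU3,OTU54),OTU38))),((((OTU18,OTU27),OTU39),(OTU52,(OTU45,OTU72))),((OTU61,(OTU17,OTU43)),((OTU22,(OTU31,OTU25)),OTU13)))) (22 taxa).
The first is nested inside the second, so OTU61 shares a more recent common ancestor with OTU25.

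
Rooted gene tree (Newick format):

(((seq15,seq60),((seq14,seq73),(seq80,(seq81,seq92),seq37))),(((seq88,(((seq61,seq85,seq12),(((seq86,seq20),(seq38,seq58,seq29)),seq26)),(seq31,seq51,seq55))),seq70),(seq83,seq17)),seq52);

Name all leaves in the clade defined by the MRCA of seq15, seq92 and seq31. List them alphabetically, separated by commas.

seq12, seq14, seq15, seq17, seq20, seq26, seq29, seq31, seq37, seq38, seq51, seq52, seq55, seq58, seq60, seq61, seq70, seq73, seq80, seq81, seq83, seq85, seq86, seq88, seq92

Tracing seq15: it sits inside (seq15,seq60).
Tracing seq92: it sits inside (seq81,seq92).
Tracing seq31: it sits inside (seq31,seq51,seq55).
The smallest clade enclosing all 3 is the whole tree (their MRCA is the root), so the answer is all 25 tips in alphabetical order.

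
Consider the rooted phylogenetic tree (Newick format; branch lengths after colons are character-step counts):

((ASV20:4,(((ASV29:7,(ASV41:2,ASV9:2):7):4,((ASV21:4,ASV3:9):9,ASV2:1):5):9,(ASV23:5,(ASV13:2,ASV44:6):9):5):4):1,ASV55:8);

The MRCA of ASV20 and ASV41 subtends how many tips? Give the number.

The MRCA of ASV20 and ASV41 is the node subtending (ASV20,(((ASV29,(ASV41,ASV9)),((ASV21,ASV3),ASV2)),(ASV23,(ASV13,ASV44)))).
That clade contains 10 terminal taxa: ASV13, ASV2, ASV20, ASV21, ASV23, ASV29, ASV3, ASV41, ASV44, ASV9.

10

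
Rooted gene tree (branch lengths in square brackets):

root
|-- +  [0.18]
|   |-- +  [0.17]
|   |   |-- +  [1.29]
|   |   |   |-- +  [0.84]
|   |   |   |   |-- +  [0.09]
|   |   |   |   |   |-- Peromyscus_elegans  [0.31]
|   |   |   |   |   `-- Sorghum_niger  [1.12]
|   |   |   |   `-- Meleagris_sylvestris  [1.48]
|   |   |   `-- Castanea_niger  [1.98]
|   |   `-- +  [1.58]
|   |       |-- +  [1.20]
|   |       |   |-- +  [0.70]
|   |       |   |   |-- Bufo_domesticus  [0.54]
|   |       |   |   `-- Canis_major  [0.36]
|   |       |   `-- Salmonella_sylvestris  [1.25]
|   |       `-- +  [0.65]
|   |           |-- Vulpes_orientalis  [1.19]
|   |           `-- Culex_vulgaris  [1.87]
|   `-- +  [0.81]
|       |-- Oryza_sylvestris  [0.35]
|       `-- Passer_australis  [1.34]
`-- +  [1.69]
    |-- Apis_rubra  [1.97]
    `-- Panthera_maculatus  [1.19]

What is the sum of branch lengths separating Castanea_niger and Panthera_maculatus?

6.50

The path runs Castanea_niger → … → MRCA → … → Panthera_maculatus; the MRCA is the root of the tree.
Branch lengths along that path: 1.98 + 1.29 + 0.17 + 0.18 + 1.69 + 1.19 = 6.50.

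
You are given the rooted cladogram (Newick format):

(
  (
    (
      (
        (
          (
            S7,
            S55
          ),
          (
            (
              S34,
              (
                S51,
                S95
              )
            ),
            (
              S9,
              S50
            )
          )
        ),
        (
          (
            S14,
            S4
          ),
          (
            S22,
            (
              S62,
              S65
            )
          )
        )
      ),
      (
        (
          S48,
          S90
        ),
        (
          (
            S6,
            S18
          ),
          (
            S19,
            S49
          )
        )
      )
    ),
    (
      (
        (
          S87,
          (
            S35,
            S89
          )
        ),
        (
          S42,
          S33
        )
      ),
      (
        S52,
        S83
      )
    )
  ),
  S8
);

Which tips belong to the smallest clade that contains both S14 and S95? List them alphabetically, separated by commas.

Tracing S14: it sits inside (S14,S4).
Tracing S95: it sits inside (S51,S95).
The smallest clade enclosing both is (((S7,S55),((S34,(S51,S95)),(S9,S50))),((S14,S4),(S22,(S62,S65)))); the answer is its 12 terminal taxa in alphabetical order.

S14, S22, S34, S4, S50, S51, S55, S62, S65, S7, S9, S95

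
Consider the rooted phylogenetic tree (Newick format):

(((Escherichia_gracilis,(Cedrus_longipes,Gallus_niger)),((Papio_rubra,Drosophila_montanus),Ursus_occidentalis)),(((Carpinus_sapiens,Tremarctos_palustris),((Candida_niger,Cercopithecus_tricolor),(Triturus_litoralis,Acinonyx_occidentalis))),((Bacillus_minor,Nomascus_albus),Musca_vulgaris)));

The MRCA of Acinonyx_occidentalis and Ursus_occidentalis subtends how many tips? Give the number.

15

The MRCA of Acinonyx_occidentalis and Ursus_occidentalis is the root, so the clade is the entire tree.
That clade contains 15 terminal taxa: Acinonyx_occidentalis, Bacillus_minor, Candida_niger, Carpinus_sapiens, Cedrus_longipes, Cercopithecus_tricolor, Drosophila_montanus, Escherichia_gracilis, Gallus_niger, Musca_vulgaris, Nomascus_albus, Papio_rubra, Tremarctos_palustris, Triturus_litoralis, Ursus_occidentalis.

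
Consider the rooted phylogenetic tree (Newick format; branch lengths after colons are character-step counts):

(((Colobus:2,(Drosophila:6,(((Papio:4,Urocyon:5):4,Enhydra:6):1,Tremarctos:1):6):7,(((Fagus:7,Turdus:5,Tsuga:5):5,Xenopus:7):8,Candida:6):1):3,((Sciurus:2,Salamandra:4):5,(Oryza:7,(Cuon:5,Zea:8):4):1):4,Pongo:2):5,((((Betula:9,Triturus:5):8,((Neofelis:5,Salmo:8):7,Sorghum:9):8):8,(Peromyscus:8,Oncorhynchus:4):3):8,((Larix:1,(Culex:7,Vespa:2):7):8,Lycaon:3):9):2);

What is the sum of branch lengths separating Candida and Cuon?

24

The path runs Candida → … → MRCA → … → Cuon; the MRCA is the node subtending ((Colobus,(Drosophila,(((Papio,Urocyon),Enhydra),Tremarctos)),(((Fagus,Turdus,Tsuga),Xenopus),Candida)),((Sciurus,Salamandra),(Oryza,(Cuon,Zea))),Pongo).
Branch lengths along that path: 6 + 1 + 3 + 4 + 1 + 4 + 5 = 24.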